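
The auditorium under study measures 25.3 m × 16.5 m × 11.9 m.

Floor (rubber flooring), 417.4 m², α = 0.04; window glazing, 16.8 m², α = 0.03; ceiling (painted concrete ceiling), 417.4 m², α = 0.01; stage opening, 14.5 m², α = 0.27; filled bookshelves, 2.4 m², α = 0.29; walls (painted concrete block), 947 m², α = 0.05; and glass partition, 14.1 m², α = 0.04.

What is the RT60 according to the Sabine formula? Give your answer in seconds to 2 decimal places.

10.82 s

Equivalent absorption area: A = 417.4·0.04 + 16.8·0.03 + 417.4·0.01 + 14.5·0.27 + 2.4·0.29 + 947·0.05 + 14.1·0.04 = 73.899 m².
V = 25.3·16.5·11.9 = 4967.655 m³.
T = 0.161 V/A = 0.161·4967.655/73.899 = 10.82 s.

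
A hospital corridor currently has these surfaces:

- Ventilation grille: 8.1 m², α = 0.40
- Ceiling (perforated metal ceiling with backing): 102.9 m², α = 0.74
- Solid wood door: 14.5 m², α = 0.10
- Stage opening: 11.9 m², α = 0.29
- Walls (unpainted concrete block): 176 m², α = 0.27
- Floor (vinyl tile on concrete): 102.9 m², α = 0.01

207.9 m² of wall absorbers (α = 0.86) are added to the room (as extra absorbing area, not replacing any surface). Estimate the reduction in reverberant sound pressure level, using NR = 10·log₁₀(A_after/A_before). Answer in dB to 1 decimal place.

Equivalent absorption area: A_before = 8.1·0.40 + 102.9·0.74 + 14.5·0.10 + 11.9·0.29 + 176·0.27 + 102.9·0.01 = 132.836 m².
Treatment contributes 207.9·0.86 = 178.794 sabins.
A_after = 132.836 + 178.794 = 311.630 sabins.
NR = 10·log₁₀(311.630/132.836) = 3.7 dB.

3.7 dB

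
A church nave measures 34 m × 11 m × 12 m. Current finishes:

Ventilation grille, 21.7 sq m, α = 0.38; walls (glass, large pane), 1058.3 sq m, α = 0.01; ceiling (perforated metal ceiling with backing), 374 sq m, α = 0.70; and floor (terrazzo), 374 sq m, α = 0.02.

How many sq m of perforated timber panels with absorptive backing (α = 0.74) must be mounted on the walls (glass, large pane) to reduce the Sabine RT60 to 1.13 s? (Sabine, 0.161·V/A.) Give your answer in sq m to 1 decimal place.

Summing Sᵢαᵢ: 8.246 + 10.583 + 261.800 + 7.480 → A₁ = 288.109 sabins.
Required A₂ = 0.161·4488/1.13 = 639.441 sabins.
ΔA needed = 639.441 − 288.109 = 351.332 sabins.
Each sq m of panel replacing the walls (glass, large pane) adds (0.74 − 0.01) = 0.73 sabins.
Panel area = 351.332 / 0.73 = 481.3 sq m.

481.3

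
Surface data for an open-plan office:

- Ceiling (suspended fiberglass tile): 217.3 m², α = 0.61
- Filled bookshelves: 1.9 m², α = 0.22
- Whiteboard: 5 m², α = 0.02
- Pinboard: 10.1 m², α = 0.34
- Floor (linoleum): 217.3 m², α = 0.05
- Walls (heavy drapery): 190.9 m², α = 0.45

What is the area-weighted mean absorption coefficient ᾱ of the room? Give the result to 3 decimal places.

0.363

S = Σ Sᵢ = 217.3 + 1.9 + 5 + 10.1 + 217.3 + 190.9 = 642.5 m².
Σ(Sᵢαᵢ) = 217.3*0.61 + 1.9*0.22 + 5*0.02 + 10.1*0.34 + 217.3*0.05 + 190.9*0.45 = 233.275.
ᾱ = 233.275 / 642.5 = 0.363.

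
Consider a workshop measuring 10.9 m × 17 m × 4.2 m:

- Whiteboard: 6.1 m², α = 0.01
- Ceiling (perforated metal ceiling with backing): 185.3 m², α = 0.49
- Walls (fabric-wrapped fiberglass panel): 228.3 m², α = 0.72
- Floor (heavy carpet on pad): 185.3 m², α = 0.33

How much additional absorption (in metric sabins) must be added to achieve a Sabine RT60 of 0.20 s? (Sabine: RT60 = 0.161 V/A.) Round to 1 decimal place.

Equivalent absorption area: A₁ = 6.1×0.01 + 185.3×0.49 + 228.3×0.72 + 185.3×0.33 = 316.383 m².
Target A₂ = 0.161·778.26/0.20 = 626.499 sabins (V = 778.26 m³).
Shortfall: 626.499 − 316.383 = 310.1 sabins.

310.1 sabins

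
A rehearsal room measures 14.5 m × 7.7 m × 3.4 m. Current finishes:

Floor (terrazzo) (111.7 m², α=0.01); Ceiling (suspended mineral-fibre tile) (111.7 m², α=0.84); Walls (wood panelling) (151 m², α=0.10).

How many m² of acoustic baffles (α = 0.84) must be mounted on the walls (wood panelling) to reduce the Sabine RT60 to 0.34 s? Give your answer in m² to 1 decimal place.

94.2

Equivalent absorption area: A₁ = 111.7*0.01 + 111.7*0.84 + 151*0.10 = 110.045 m².
V = 379.61 m³. Target absorption A₂ = 0.161 × 379.61 / 0.34 = 179.757 sabins.
Absorption to add: 179.757 − 110.045 = 69.712 sabins.
Each m² of panel replacing the walls (wood panelling) adds (0.84 − 0.10) = 0.74 sabins.
Panel area = 69.712 / 0.74 = 94.2 m².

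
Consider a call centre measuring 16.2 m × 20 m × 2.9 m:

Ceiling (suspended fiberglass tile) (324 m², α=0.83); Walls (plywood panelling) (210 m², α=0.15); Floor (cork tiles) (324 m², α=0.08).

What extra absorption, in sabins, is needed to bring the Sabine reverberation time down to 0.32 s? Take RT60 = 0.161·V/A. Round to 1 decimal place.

Summing Sᵢαᵢ: 268.920 + 31.500 + 25.920 → A₁ = 326.340 sabins.
V = 939.6 m³. Required absorption A₂ = 0.161 × 939.6 / 0.32 = 472.736 sabins.
Additional absorption ΔA = 472.736 − 326.340 = 146.4 sabins.

146.4 sabins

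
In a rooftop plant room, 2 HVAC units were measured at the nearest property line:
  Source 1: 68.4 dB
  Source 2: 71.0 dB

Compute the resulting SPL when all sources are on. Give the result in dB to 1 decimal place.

72.9 dB

Σ 10^(Lᵢ/10) = 1.951e+07.
L_total = 10·log₁₀(1.951e+07) = 72.9 dB.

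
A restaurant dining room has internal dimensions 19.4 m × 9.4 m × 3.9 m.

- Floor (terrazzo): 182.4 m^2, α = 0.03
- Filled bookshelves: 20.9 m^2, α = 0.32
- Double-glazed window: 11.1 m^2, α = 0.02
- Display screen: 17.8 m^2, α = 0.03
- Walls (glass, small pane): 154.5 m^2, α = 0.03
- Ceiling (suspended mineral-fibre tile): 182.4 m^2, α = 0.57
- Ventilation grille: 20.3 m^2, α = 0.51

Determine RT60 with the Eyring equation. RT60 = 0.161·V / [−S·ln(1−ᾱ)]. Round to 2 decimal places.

0.77 seconds

Total surface area S = 182.4 + 20.9 + 11.1 + 17.8 + 154.5 + 182.4 + 20.3 = 589.4 m^2.
Σ(Sᵢαᵢ) = 182.4·0.03 + 20.9·0.32 + 11.1·0.02 + 17.8·0.03 + 154.5·0.03 + 182.4·0.57 + 20.3·0.51 = 131.872.
ᾱ = 131.872 / 589.4 = 0.2237.
Eyring denominator: −S ln(1−ᾱ) = 149.246.
V = 19.4 × 9.4 × 3.9 = 711.204 m³.
T = 0.161·V/[−S·ln(1−ᾱ)] = 0.161·711.204/149.246 = 0.77 s.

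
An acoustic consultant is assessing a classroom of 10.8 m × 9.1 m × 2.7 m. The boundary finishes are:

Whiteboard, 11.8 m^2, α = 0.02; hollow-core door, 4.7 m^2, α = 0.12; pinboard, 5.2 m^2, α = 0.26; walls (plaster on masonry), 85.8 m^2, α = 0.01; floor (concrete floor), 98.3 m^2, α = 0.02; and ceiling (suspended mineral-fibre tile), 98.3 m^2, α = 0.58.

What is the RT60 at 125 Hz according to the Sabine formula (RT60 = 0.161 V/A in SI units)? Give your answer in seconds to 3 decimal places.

Summing Sᵢαᵢ: 0.236 + 0.564 + 1.352 + 0.858 + 1.966 + 57.014 → A = 61.990 sabins.
V = 10.8·9.1·2.7 = 265.356 m³.
RT60 = 0.161 · V / A = 0.161 × 265.356 / 61.990 = 0.689 s.

0.689 s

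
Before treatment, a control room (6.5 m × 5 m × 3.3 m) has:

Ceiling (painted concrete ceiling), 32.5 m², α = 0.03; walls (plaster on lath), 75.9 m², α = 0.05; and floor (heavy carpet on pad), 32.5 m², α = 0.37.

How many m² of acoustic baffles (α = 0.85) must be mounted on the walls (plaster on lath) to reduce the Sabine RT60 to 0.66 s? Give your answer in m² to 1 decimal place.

11.7

Total absorption A₁ = 32.5×0.03 + 75.9×0.05 + 32.5×0.37
  = 0.975 + 3.795 + 12.025 = 16.795 m² sabins.
Required A₂ = 0.161·107.25/0.66 = 26.163 sabins.
ΔA needed = 26.163 − 16.795 = 9.367 sabins.
Each m² of panel replacing the walls (plaster on lath) adds (0.85 − 0.05) = 0.80 sabins.
Panel area = 9.367 / 0.80 = 11.7 m².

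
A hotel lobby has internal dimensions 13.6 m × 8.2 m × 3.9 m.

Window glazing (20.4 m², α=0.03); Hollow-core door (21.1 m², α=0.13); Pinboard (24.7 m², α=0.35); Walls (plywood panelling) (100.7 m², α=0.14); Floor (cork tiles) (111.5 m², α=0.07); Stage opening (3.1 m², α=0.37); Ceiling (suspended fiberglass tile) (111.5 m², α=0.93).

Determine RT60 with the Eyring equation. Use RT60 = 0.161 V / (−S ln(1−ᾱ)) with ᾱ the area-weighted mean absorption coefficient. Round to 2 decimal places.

S = Σ Sᵢ = 393.0 m².
Absorption A = 20.4·0.03 + 21.1·0.13 + 24.7·0.35 + 100.7·0.14 + 111.5·0.07 + 3.1·0.37 + 111.5·0.93 = 138.745 sabins.
Mean coefficient ᾱ = A/S = 0.3530.
−S·ln(1−ᾱ) = −393.0 × ln(1 − 0.3530) = 171.116.
V = 13.6 × 8.2 × 3.9 = 434.928 m³.
T = 0.161·V/[−S·ln(1−ᾱ)] = 0.161·434.928/171.116 = 0.41 s.

0.41 s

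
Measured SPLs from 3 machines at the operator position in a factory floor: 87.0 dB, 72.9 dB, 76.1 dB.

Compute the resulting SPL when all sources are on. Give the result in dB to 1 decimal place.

87.5 dB

Converting to relative power and adding: 10^(87.0/10) + 10^(72.9/10) + 10^(76.1/10) = 5.614e+08.
Combined level = 10 log₁₀(5.614e+08) = 87.5 dB.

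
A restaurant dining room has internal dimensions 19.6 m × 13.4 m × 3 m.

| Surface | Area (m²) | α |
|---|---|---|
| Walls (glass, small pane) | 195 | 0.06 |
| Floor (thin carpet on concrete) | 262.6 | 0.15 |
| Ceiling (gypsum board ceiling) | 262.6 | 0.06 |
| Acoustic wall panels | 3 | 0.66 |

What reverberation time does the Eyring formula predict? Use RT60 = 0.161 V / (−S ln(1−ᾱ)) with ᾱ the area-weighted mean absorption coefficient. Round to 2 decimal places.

S = Σ Sᵢ = 723.2 m².
Absorption A = 195·0.06 + 262.6·0.15 + 262.6·0.06 + 3·0.66 = 68.826 sabins.
Mean coefficient ᾱ = A/S = 0.0952.
Eyring denominator: −S ln(1−ᾱ) = 72.350.
V = 19.6 × 13.4 × 3 = 787.92 m³.
RT60 = 0.161 × 787.92 / 72.350 = 1.75 s.

1.75 sec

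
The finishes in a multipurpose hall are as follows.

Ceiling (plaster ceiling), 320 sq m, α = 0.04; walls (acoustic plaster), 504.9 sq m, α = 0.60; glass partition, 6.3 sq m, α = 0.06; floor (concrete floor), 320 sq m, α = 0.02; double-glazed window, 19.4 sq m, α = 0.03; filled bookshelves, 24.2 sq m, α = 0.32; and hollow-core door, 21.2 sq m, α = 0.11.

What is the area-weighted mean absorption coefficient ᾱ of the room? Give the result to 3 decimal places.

0.274

S = Σ Sᵢ = 320 + 504.9 + 6.3 + 320 + 19.4 + 24.2 + 21.2 = 1216.0 sq m.
Σ(Sᵢαᵢ) = 320·0.04 + 504.9·0.60 + 6.3·0.06 + 320·0.02 + 19.4·0.03 + 24.2·0.32 + 21.2·0.11 = 333.176.
ᾱ = A/S = 0.274.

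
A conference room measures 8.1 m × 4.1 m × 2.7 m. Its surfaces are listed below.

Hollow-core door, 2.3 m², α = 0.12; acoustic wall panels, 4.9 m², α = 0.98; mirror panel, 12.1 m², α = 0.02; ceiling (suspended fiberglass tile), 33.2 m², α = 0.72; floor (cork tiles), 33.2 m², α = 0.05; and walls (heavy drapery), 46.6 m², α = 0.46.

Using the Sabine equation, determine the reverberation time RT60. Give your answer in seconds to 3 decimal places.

Total absorption A = 2.3×0.12 + 4.9×0.98 + 12.1×0.02 + 33.2×0.72 + 33.2×0.05 + 46.6×0.46
  = 0.276 + 4.802 + 0.242 + 23.904 + 1.660 + 21.436 = 52.320 m² sabins.
Room volume: 89.667 m³.
Sabine: RT60 = 0.161 × 89.667 / 52.320 = 0.276 s.

0.276 s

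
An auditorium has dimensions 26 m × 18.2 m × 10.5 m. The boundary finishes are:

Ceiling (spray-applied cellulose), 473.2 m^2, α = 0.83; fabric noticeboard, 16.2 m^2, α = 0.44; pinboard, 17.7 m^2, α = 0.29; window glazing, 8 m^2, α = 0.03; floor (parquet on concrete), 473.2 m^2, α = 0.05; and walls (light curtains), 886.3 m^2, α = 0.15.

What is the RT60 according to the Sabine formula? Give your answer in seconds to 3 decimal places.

A = Σ Sᵢαᵢ = 473.2·0.83 + 16.2·0.44 + 17.7·0.29 + 8·0.03 + 473.2·0.05 + 886.3·0.15 = 561.862 sabins.
Volume V = 26 × 18.2 × 10.5 = 4968.6 m³.
RT60 = 0.161 · V / A = 0.161 × 4968.6 / 561.862 = 1.424 s.

1.424 s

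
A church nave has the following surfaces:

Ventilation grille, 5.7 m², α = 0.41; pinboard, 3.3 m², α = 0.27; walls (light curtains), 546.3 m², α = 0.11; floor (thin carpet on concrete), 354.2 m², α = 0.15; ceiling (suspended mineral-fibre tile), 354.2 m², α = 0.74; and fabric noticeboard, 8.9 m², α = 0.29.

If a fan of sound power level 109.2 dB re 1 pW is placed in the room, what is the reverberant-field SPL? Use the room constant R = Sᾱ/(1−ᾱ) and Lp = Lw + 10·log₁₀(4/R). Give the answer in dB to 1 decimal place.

A = 381.140 sabins; S = 1272.6 m².
ᾱ = 0.2995, so room constant R = A/(1−ᾱ) = 544.097 m².
Lp = 109.2 + 10·log₁₀(4/544.097) = 109.2 + (-21.34) = 87.9 dB.

87.9 dB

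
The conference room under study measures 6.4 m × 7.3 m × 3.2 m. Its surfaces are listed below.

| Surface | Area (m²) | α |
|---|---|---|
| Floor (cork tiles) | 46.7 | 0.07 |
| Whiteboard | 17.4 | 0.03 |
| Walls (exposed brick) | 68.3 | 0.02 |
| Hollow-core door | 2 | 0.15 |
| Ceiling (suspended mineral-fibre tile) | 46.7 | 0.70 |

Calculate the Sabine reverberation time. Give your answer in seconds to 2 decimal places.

0.63 s

Summing Sᵢαᵢ: 3.269 + 0.522 + 1.366 + 0.300 + 32.690 → A = 38.147 sabins.
V = 6.4·7.3·3.2 = 149.504 m³.
Sabine: RT60 = 0.161 × 149.504 / 38.147 = 0.63 s.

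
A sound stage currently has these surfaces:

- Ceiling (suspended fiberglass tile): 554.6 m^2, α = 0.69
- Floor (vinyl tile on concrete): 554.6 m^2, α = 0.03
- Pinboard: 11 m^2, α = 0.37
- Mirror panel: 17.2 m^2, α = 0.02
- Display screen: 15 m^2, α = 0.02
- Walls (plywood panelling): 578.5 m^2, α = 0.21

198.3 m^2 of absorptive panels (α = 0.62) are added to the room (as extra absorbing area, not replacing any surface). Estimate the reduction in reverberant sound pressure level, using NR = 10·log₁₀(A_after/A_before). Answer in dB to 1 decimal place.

Summing Sᵢαᵢ: 382.674 + 16.638 + 4.070 + 0.344 + 0.300 + 121.485 → A_before = 525.511 sabins.
Added absorption = 198.3 × 0.62 = 122.946 sabins.
New total A_after = 648.457 sabins.
NR = 10·log₁₀(648.457/525.511) = 0.9 dB.

0.9 dB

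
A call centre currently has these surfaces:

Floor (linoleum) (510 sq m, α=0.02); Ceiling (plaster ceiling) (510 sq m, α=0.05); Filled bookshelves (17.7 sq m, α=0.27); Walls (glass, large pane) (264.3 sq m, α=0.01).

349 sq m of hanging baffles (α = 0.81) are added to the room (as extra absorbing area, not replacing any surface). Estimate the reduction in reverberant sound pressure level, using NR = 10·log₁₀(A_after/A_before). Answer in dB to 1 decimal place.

8.8 dB

A_before = Σ Sᵢαᵢ = 510×0.02 + 510×0.05 + 17.7×0.27 + 264.3×0.01 = 43.122 sabins.
Added absorption = 349 × 0.81 = 282.690 sabins.
A_after = 43.122 + 282.690 = 325.812 sabins.
NR = 10·log₁₀(325.812/43.122) = 8.8 dB.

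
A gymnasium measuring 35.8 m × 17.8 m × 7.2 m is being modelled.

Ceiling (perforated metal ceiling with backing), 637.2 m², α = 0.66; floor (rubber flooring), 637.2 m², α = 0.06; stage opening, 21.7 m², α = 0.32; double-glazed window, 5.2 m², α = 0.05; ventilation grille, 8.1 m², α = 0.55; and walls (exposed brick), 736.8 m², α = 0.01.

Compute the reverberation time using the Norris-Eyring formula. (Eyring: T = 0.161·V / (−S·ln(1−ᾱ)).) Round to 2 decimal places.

S = Σ Sᵢ = 2046.2 m².
Σ(Sᵢαᵢ) = 637.2×0.66 + 637.2×0.06 + 21.7×0.32 + 5.2×0.05 + 8.1×0.55 + 736.8×0.01 = 477.811.
Mean coefficient ᾱ = A/S = 0.2335.
Eyring denominator: −S ln(1−ᾱ) = 544.127.
V = 35.8 × 17.8 × 7.2 = 4588.128 m³.
RT60 = 0.161 × 4588.128 / 544.127 = 1.36 s.

1.36 seconds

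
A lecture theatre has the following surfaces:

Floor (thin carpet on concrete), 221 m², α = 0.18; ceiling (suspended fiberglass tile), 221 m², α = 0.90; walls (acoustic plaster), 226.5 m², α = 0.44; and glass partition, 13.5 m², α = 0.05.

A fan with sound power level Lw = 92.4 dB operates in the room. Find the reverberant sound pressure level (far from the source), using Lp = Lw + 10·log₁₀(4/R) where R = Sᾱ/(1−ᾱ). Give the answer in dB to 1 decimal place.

70.1 dB

A = 339.015 sabins; S = 682.0 m².
ᾱ = 339.015/682.0 = 0.4971; R = Sᾱ/(1−ᾱ) = 339.015/(1−0.4971) = 674.120 m².
Lp = 92.4 + 10·log₁₀(4/674.120) = 92.4 + (-22.27) = 70.1 dB.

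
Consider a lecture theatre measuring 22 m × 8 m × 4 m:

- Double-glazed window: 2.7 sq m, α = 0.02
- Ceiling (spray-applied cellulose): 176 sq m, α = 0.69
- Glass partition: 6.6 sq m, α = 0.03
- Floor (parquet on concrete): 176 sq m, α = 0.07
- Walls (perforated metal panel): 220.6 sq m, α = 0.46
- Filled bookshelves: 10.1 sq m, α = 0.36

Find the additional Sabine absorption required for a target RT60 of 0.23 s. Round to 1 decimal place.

253.7 sabins

Equivalent absorption area: A₁ = 2.7×0.02 + 176×0.69 + 6.6×0.03 + 176×0.07 + 220.6×0.46 + 10.1×0.36 = 239.124 sq m.
For T = 0.23 s, need A₂ = 0.161·V/T = 0.161·704/0.23 = 492.800 sabins.
Additional absorption ΔA = 492.800 − 239.124 = 253.7 sabins.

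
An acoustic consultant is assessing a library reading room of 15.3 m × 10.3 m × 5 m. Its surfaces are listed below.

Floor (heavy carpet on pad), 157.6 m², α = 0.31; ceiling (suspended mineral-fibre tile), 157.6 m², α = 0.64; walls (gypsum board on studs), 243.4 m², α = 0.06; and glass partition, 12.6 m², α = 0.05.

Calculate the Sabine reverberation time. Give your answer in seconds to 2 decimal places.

Summing Sᵢαᵢ: 48.856 + 100.864 + 14.604 + 0.630 → A = 164.954 sabins.
Volume V = 15.3 × 10.3 × 5 = 787.95 m³.
T = 0.161 V/A = 0.161·787.95/164.954 = 0.77 s.

0.77 s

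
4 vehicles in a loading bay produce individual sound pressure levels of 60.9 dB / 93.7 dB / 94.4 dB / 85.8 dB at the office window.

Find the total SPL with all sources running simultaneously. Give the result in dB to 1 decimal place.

97.4 dB

Sum in the linear (power) domain: Σ 10^(Lᵢ/10) = 10^(60.9/10) + 10^(93.7/10) + 10^(94.4/10) + 10^(85.8/10) = 5.48e+09.
Back to dB: 10·log₁₀ Σ = 97.4 dB.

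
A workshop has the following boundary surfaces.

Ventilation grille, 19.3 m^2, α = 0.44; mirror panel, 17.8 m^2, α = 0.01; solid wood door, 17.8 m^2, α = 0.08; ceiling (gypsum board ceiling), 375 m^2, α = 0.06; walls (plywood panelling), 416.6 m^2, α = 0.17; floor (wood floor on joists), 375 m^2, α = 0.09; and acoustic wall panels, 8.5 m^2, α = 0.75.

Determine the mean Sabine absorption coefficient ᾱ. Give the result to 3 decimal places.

0.117

Total surface area S = 1230.0 m^2.
Weighted sum Σ Sα = 143.541.
ᾱ = A/S = 0.117.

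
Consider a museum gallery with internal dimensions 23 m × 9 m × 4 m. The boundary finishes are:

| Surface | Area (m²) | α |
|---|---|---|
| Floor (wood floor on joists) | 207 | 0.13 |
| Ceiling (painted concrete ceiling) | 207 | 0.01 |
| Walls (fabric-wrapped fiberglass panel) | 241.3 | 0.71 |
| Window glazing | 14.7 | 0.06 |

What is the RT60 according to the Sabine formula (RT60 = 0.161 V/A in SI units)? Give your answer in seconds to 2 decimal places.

Equivalent absorption area: A = 207×0.13 + 207×0.01 + 241.3×0.71 + 14.7×0.06 = 201.185 m².
Room volume: 828 m³.
Sabine: RT60 = 0.161 × 828 / 201.185 = 0.66 s.

0.66 s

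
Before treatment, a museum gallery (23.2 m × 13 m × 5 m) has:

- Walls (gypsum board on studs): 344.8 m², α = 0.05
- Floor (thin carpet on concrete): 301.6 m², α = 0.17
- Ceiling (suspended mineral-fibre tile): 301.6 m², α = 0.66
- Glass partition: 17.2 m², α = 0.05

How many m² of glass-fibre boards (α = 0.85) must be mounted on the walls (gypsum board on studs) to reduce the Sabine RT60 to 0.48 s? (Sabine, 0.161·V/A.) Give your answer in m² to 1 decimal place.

296.7

Equivalent absorption area: A₁ = 344.8*0.05 + 301.6*0.17 + 301.6*0.66 + 17.2*0.05 = 268.428 m².
Required A₂ = 0.161·1508/0.48 = 505.808 sabins.
ΔA needed = 505.808 − 268.428 = 237.380 sabins.
Each m² of panel replacing the walls (gypsum board on studs) adds (0.85 − 0.05) = 0.80 sabins.
Area = ΔA/Δα = 237.380/0.80 = 296.7 m².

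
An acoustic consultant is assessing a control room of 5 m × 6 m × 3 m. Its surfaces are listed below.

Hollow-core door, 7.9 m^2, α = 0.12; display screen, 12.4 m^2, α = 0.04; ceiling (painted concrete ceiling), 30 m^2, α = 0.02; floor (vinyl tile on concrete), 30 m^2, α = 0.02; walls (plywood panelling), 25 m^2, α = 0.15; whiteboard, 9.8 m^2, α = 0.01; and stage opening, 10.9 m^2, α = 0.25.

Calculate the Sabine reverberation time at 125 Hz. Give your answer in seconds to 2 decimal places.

A = Σ Sᵢαᵢ = 7.9·0.12 + 12.4·0.04 + 30·0.02 + 30·0.02 + 25·0.15 + 9.8·0.01 + 10.9·0.25 = 9.217 sabins.
V = 5·6·3 = 90 m³.
RT60 = 0.161 · V / A = 0.161 × 90 / 9.217 = 1.57 s.

1.57 s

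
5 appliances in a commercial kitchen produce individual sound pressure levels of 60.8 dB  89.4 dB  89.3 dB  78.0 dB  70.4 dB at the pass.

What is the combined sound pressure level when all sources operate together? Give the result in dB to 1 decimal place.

92.5 dB

Σ 10^(Lᵢ/10) = 1.797e+09.
Combined level = 10 log₁₀(1.797e+09) = 92.5 dB.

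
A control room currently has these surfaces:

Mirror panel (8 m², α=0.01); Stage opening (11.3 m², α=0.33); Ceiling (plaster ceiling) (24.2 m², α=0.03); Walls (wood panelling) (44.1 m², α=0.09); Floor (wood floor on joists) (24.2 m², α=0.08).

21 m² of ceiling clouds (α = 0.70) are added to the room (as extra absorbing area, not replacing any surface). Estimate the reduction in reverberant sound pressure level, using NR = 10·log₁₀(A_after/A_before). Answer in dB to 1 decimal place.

3.8 dB

Total absorption A_before = 8*0.01 + 11.3*0.33 + 24.2*0.03 + 44.1*0.09 + 24.2*0.08
  = 0.080 + 3.729 + 0.726 + 3.969 + 1.936 = 10.440 m² sabins.
Treatment contributes 21·0.70 = 14.700 sabins.
A_after = 10.440 + 14.700 = 25.140 sabins.
Reduction = 10 log₁₀(A_after/A_before) = 10 log₁₀(2.4080) = 3.8 dB.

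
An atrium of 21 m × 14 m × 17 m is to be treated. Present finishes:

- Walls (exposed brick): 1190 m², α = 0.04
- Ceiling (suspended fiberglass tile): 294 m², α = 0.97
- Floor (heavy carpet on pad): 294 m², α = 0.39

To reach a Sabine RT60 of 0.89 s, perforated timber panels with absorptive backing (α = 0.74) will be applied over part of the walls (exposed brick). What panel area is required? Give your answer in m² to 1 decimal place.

Total absorption A₁ = 1190×0.04 + 294×0.97 + 294×0.39
  = 47.600 + 285.180 + 114.660 = 447.440 m² sabins.
Required A₂ = 0.161·4998/0.89 = 904.133 sabins.
Absorption to add: 904.133 − 447.440 = 456.693 sabins.
Each m² of panel replacing the walls (exposed brick) adds (0.74 − 0.04) = 0.70 sabins.
Panel area = 456.693 / 0.70 = 652.4 m².

652.4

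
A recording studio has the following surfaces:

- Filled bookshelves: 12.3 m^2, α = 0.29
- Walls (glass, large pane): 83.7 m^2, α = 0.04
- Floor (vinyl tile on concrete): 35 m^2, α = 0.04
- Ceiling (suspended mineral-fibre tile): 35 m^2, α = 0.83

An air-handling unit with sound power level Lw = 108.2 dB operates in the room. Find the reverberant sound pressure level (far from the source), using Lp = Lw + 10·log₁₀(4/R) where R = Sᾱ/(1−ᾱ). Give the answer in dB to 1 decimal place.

Σ(Sᵢαᵢ) = 12.3×0.29 + 83.7×0.04 + 35×0.04 + 35×0.83 = 37.365; total area S = 166.0 m^2.
ᾱ = 37.365/166.0 = 0.2251; R = Sᾱ/(1−ᾱ) = 37.365/(1−0.2251) = 48.219 m^2.
Lp = 108.2 + 10·log₁₀(4/48.219) = 108.2 + (-10.81) = 97.4 dB.

97.4 dB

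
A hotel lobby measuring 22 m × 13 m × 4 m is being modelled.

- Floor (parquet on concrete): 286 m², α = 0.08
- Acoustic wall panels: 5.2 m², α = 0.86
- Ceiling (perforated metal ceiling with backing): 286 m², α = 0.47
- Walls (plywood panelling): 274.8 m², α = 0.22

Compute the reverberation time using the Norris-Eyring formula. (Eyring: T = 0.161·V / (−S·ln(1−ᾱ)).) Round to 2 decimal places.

S = Σ Sᵢ = 852.0 m².
Σ(Sᵢαᵢ) = 286·0.08 + 5.2·0.86 + 286·0.47 + 274.8·0.22 = 222.228.
ᾱ = 222.228 / 852.0 = 0.2608.
−S·ln(1−ᾱ) = −852.0 × ln(1 − 0.2608) = 257.463.
V = 22 × 13 × 4 = 1144 m³.
T = 0.161·V/[−S·ln(1−ᾱ)] = 0.161·1144/257.463 = 0.72 s.

0.72 sec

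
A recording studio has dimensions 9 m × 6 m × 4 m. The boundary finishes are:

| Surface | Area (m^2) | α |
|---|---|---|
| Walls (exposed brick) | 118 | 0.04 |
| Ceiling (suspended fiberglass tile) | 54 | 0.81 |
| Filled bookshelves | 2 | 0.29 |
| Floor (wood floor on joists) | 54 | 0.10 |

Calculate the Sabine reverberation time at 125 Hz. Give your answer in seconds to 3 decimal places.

0.639 s

A = Σ Sᵢαᵢ = 118·0.04 + 54·0.81 + 2·0.29 + 54·0.10 = 54.440 sabins.
V = 9·6·4 = 216 m³.
T = 0.161 V/A = 0.161·216/54.440 = 0.639 s.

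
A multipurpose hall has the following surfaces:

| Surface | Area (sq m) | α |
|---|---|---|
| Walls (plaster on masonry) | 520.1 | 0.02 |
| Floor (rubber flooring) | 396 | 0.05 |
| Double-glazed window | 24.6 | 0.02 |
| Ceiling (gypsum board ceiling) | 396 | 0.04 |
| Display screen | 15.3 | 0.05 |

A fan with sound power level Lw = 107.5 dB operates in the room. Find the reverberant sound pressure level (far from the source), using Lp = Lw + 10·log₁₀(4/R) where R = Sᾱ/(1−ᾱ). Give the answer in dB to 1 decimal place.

Σ(Sᵢαᵢ) = 520.1·0.02 + 396·0.05 + 24.6·0.02 + 396·0.04 + 15.3·0.05 = 47.299; total area S = 1352.0 sq m.
ᾱ = 0.0350, so room constant R = A/(1−ᾱ) = 49.015 sq m.
Lp = 107.5 + 10·log₁₀(4/49.015) = 107.5 + (-10.88) = 96.6 dB.

96.6 dB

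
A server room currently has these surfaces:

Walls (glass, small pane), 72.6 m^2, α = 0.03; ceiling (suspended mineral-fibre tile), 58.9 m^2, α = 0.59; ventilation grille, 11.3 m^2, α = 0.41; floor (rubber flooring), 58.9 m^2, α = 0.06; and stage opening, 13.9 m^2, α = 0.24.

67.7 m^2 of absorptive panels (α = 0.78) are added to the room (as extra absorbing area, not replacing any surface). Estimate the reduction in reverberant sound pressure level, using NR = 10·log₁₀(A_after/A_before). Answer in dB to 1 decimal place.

A_before = Σ Sᵢαᵢ = 72.6·0.03 + 58.9·0.59 + 11.3·0.41 + 58.9·0.06 + 13.9·0.24 = 48.432 sabins.
Treatment contributes 67.7·0.78 = 52.806 sabins.
New total A_after = 101.238 sabins.
NR = 10·log₁₀(101.238/48.432) = 3.2 dB.

3.2 dB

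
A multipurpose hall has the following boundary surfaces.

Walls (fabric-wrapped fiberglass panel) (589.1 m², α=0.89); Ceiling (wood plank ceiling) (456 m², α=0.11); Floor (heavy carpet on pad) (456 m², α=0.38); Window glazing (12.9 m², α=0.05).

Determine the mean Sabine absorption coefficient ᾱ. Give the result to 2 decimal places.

0.49

S = Σ Sᵢ = 589.1 + 456 + 456 + 12.9 = 1514.0 m².
Weighted sum Σ Sα = 748.384.
ᾱ = A/S = 0.49.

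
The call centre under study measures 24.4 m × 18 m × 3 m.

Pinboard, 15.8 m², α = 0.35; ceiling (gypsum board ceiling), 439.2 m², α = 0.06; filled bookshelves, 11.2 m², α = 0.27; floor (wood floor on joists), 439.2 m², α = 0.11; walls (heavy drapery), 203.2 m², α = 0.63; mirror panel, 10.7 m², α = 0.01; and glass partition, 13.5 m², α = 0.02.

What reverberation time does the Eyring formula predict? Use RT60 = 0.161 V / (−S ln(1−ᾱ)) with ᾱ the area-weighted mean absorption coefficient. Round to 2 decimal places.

0.91 s

S = Σ Sᵢ = 1132.8 m².
Σ(Sᵢαᵢ) = 15.8×0.35 + 439.2×0.06 + 11.2×0.27 + 439.2×0.11 + 203.2×0.63 + 10.7×0.01 + 13.5×0.02 = 211.611.
ᾱ = 211.611 / 1132.8 = 0.1868.
−S·ln(1−ᾱ) = −1132.8 × ln(1 − 0.1868) = 234.238.
V = 24.4 × 18 × 3 = 1317.6 m³.
RT60 = 0.161 × 1317.6 / 234.238 = 0.91 s.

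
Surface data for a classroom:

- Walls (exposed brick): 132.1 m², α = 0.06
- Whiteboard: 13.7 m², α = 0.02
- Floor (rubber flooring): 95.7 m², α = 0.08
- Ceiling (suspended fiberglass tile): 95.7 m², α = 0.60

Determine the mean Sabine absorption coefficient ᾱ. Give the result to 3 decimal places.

0.217

Total surface area S = 337.2 m².
A = 132.1×0.06 + 13.7×0.02 + 95.7×0.08 + 95.7×0.60 = 73.276 sabins.
ᾱ = A/S = 0.217.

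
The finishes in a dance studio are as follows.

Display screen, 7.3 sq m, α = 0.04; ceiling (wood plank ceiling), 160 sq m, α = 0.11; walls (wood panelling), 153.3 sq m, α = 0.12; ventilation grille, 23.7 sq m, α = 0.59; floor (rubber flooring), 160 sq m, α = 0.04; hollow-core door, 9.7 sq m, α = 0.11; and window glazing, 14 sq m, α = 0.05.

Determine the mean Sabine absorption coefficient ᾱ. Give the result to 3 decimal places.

0.111

Total surface area S = 528.0 sq m.
A = 7.3*0.04 + 160*0.11 + 153.3*0.12 + 23.7*0.59 + 160*0.04 + 9.7*0.11 + 14*0.05 = 58.438 sabins.
ᾱ = 58.438 / 528.0 = 0.111.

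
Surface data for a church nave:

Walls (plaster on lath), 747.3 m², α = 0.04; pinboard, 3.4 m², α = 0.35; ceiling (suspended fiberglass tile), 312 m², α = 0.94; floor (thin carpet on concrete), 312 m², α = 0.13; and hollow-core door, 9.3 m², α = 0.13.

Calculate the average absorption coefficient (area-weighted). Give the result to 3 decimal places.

0.265

S = Σ Sᵢ = 747.3 + 3.4 + 312 + 312 + 9.3 = 1384.0 m².
A = 747.3*0.04 + 3.4*0.35 + 312*0.94 + 312*0.13 + 9.3*0.13 = 366.131 sabins.
ᾱ = A/S = 0.265.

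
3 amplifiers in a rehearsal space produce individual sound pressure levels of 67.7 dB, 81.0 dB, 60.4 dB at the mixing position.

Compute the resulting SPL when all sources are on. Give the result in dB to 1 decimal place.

81.2 dB

Converting to relative power and adding: 10^(67.7/10) + 10^(81.0/10) + 10^(60.4/10) = 1.329e+08.
Back to dB: 10·log₁₀ Σ = 81.2 dB.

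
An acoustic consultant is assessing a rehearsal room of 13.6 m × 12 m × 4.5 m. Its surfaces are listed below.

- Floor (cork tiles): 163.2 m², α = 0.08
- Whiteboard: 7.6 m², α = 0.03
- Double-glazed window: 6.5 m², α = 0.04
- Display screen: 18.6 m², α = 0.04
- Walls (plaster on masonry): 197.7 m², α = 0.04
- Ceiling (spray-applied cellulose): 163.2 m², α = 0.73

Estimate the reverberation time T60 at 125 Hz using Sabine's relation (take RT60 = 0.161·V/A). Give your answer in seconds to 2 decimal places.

A = Σ Sᵢαᵢ = 163.2·0.08 + 7.6·0.03 + 6.5·0.04 + 18.6·0.04 + 197.7·0.04 + 163.2·0.73 = 141.332 sabins.
Room volume: 734.4 m³.
T = 0.161 V/A = 0.161·734.4/141.332 = 0.84 s.

0.84 s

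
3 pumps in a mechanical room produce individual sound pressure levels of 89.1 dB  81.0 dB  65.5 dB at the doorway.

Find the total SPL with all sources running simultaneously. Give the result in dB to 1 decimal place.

Sum in the linear (power) domain: Σ 10^(Lᵢ/10) = 10^(89.1/10) + 10^(81.0/10) + 10^(65.5/10) = 9.423e+08.
Back to dB: 10·log₁₀ Σ = 89.7 dB.

89.7 dB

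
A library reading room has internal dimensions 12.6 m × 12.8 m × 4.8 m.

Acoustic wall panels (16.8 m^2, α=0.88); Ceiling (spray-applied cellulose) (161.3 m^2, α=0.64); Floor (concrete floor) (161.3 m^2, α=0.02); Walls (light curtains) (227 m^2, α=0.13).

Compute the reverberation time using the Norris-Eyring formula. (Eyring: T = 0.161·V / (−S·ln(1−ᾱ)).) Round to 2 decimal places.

Total surface area S = 16.8 + 161.3 + 161.3 + 227 = 566.4 m^2.
Absorption A = 16.8·0.88 + 161.3·0.64 + 161.3·0.02 + 227·0.13 = 150.752 sabins.
Mean coefficient ᾱ = A/S = 0.2662.
−S·ln(1−ᾱ) = −566.4 × ln(1 − 0.2662) = 175.311.
V = 12.6 × 12.8 × 4.8 = 774.144 m³.
RT60 = 0.161 × 774.144 / 175.311 = 0.71 s.

0.71 sec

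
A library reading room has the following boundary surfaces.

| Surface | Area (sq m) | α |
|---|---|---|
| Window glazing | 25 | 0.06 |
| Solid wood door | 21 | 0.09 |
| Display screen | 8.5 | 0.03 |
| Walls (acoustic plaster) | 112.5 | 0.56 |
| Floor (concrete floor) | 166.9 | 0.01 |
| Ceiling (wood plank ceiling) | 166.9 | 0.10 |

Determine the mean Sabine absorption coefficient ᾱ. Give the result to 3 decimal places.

0.170

S = Σ Sᵢ = 25 + 21 + 8.5 + 112.5 + 166.9 + 166.9 = 500.8 sq m.
Weighted sum Σ Sα = 85.004.
ᾱ = A/S = 0.170.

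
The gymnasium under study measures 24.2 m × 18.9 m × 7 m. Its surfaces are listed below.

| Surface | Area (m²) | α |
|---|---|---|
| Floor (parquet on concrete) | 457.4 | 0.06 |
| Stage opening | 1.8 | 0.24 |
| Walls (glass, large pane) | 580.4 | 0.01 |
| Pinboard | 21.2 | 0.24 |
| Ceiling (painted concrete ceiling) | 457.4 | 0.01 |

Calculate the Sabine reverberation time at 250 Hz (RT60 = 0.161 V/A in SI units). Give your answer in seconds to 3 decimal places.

11.893 sec

Total absorption A = 457.4·0.06 + 1.8·0.24 + 580.4·0.01 + 21.2·0.24 + 457.4·0.01
  = 27.444 + 0.432 + 5.804 + 5.088 + 4.574 = 43.342 m² sabins.
Volume V = 24.2 × 18.9 × 7 = 3201.66 m³.
Sabine: RT60 = 0.161 × 3201.66 / 43.342 = 11.893 s.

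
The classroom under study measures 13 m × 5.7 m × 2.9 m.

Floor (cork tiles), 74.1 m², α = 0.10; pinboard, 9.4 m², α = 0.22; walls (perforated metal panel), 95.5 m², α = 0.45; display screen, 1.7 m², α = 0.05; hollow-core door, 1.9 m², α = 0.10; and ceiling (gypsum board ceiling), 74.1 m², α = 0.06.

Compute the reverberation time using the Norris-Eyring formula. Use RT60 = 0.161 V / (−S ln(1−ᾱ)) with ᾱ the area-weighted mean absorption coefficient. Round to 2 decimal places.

0.53 sec

S = Σ Sᵢ = 256.7 m².
Σ(Sᵢαᵢ) = 74.1·0.10 + 9.4·0.22 + 95.5·0.45 + 1.7·0.05 + 1.9·0.10 + 74.1·0.06 = 57.174.
ᾱ = 57.174 / 256.7 = 0.2227.
Eyring denominator: −S ln(1−ᾱ) = 64.670.
V = 13 × 5.7 × 2.9 = 214.89 m³.
RT60 = 0.161 × 214.89 / 64.670 = 0.53 s.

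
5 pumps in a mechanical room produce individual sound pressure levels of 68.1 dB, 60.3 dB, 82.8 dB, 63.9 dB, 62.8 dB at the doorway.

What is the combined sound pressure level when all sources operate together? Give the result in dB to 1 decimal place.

Σ 10^(Lᵢ/10) = 2.024e+08.
Back to dB: 10·log₁₀ Σ = 83.1 dB.

83.1 dB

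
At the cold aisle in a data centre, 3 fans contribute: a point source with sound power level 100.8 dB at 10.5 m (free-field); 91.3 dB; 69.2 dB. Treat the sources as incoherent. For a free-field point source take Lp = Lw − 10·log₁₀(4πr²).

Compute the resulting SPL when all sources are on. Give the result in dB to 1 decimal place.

91.4 dB

Source at 10.5 m: Lp = 100.8 − 10·log₁₀(4π·10.5²) = 100.8 − 10·log₁₀(1385.442) = 69.4 dB.
Sum in the linear (power) domain: Σ 10^(Lᵢ/10) = 10^(69.4/10) + 10^(91.3/10) + 10^(69.2/10) = 1.366e+09.
Back to dB: 10·log₁₀ Σ = 91.4 dB.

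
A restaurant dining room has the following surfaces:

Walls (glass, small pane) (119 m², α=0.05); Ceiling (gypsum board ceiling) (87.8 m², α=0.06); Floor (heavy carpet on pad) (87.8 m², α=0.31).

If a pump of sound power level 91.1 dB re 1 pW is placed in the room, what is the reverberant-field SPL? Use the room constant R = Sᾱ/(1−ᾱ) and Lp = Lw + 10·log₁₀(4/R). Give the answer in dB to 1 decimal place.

80.7 dB

A = 38.436 sabins; S = 294.6 m².
ᾱ = 38.436/294.6 = 0.1305; R = Sᾱ/(1−ᾱ) = 38.436/(1−0.1305) = 44.205 m².
Lp = Lw + 10 log₁₀(4/R) = 91.1 -10.43 = 80.7 dB.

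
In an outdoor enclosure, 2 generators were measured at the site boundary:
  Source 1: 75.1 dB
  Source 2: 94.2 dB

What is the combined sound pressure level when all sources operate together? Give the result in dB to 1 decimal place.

94.3 dB

Σ 10^(Lᵢ/10) = 2.663e+09.
Back to dB: 10·log₁₀ Σ = 94.3 dB.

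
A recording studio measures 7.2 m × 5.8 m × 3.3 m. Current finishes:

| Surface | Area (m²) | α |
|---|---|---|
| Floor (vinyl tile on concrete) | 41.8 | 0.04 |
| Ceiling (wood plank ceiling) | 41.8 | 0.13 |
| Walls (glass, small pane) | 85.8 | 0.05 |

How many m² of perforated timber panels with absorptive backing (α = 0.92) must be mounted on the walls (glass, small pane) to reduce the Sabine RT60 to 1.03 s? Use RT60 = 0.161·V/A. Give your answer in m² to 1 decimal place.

11.7

Total absorption A₁ = 41.8×0.04 + 41.8×0.13 + 85.8×0.05
  = 1.672 + 5.434 + 4.290 = 11.396 m² sabins.
Required A₂ = 0.161·137.808/1.03 = 21.541 sabins.
Absorption to add: 21.541 − 11.396 = 10.145 sabins.
Net gain per m²: Δα = 0.92 − 0.05 = 0.87.
Area = ΔA/Δα = 10.145/0.87 = 11.7 m².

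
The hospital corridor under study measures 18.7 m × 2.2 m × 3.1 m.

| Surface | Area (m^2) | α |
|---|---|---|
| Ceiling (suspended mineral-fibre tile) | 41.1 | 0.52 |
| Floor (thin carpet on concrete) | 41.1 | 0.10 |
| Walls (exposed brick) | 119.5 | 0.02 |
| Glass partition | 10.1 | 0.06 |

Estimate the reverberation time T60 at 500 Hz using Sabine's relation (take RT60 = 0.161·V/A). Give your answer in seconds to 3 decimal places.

Equivalent absorption area: A = 41.1·0.52 + 41.1·0.10 + 119.5·0.02 + 10.1·0.06 = 28.478 m^2.
Volume V = 18.7 × 2.2 × 3.1 = 127.534 m³.
RT60 = 0.161 · V / A = 0.161 × 127.534 / 28.478 = 0.721 s.

0.721 s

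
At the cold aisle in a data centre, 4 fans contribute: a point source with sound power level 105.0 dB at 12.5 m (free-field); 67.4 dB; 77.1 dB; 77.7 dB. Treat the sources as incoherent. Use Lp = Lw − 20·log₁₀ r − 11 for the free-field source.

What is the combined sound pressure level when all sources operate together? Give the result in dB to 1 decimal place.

Source at 12.5 m: Lp = 105.0 − 20·log₁₀(12.5) − 11 = 72.1 dB.
Sum in the linear (power) domain: Σ 10^(Lᵢ/10) = 10^(72.1/10) + 10^(67.4/10) + 10^(77.1/10) + 10^(77.7/10) = 1.319e+08.
Back to dB: 10·log₁₀ Σ = 81.2 dB.

81.2 dB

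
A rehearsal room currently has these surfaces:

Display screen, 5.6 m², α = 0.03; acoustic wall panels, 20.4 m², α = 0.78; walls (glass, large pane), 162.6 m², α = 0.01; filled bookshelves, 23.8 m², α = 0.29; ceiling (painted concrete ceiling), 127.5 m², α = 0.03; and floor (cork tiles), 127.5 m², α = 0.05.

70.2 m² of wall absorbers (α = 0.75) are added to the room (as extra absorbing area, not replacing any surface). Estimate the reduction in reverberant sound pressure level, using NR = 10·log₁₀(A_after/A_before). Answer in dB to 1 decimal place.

Summing Sᵢαᵢ: 0.168 + 15.912 + 1.626 + 6.902 + 3.825 + 6.375 → A_before = 34.808 sabins.
Treatment contributes 70.2·0.75 = 52.650 sabins.
New total A_after = 87.458 sabins.
NR = 10·log₁₀(87.458/34.808) = 4.0 dB.

4.0 dB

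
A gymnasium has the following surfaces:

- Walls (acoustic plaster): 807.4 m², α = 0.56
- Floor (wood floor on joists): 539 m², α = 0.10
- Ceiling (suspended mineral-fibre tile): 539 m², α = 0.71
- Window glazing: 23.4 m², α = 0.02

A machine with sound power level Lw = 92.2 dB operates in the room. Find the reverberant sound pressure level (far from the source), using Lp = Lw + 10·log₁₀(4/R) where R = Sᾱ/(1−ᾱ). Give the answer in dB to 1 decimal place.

66.0 dB

A = 889.202 sabins; S = 1908.8 m².
ᾱ = 0.4658, so room constant R = A/(1−ᾱ) = 1664.549 m².
Lp = Lw + 10 log₁₀(4/R) = 92.2 -26.19 = 66.0 dB.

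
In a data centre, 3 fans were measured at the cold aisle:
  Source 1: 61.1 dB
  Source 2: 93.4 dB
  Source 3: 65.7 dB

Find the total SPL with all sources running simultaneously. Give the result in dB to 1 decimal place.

Σ 10^(Lᵢ/10) = 2.193e+09.
Back to dB: 10·log₁₀ Σ = 93.4 dB.

93.4 dB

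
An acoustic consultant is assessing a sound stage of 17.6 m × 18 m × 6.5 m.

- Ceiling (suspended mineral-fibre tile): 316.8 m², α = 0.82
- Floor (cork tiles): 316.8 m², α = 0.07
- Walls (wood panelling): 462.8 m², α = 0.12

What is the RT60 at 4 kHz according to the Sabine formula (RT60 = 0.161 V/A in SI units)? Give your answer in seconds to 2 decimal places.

0.98 seconds

Total absorption A = 316.8·0.82 + 316.8·0.07 + 462.8·0.12
  = 259.776 + 22.176 + 55.536 = 337.488 m² sabins.
Room volume: 2059.2 m³.
T = 0.161 V/A = 0.161·2059.2/337.488 = 0.98 s.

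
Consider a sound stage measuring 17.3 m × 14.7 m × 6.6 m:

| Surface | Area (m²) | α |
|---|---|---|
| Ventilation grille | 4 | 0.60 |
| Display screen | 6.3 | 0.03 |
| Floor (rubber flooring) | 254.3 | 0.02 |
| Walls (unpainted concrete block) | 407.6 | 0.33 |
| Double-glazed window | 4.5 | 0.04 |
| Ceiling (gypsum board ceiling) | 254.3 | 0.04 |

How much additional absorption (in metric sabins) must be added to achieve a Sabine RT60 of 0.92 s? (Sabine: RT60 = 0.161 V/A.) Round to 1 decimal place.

A₁ = Σ Sᵢαᵢ = 4×0.60 + 6.3×0.03 + 254.3×0.02 + 407.6×0.33 + 4.5×0.04 + 254.3×0.04 = 152.535 sabins.
V = 1678.446 m³. Required absorption A₂ = 0.161 × 1678.446 / 0.92 = 293.728 sabins.
Additional absorption ΔA = 293.728 − 152.535 = 141.2 sabins.

141.2 sabins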